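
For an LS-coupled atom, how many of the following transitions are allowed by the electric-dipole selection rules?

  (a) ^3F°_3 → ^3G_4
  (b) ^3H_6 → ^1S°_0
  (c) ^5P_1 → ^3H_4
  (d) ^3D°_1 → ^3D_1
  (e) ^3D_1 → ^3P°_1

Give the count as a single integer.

3

(a) allowed
(b) forbidden (ΔS, ΔL, ΔJ fail)
(c) forbidden (parity, ΔS, ΔL, ΔJ fail)
(d) allowed
(e) allowed
Total allowed: 3 of 5.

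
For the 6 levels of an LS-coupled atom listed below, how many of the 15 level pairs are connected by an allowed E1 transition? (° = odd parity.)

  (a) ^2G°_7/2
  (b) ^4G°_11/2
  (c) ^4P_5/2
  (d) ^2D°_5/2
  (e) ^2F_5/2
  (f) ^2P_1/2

2

(a)–(b): forbidden (parity, ΔS, ΔJ).
(a)–(c): forbidden (ΔS, ΔL).
(a)–(d): forbidden (parity, ΔL).
(a)–(e): allowed.
(a)–(f): forbidden (ΔL, ΔJ).
(b)–(c): forbidden (ΔL, ΔJ).
(b)–(d): forbidden (parity, ΔS, ΔL, ΔJ).
(b)–(e): forbidden (ΔS, ΔJ).
(b)–(f): forbidden (ΔS, ΔL, ΔJ).
(c)–(d): forbidden (ΔS).
(c)–(e): forbidden (parity, ΔS, ΔL).
(c)–(f): forbidden (parity, ΔS, ΔJ).
(d)–(e): allowed.
(d)–(f): forbidden (ΔJ).
(e)–(f): forbidden (parity, ΔL, ΔJ).
Allowed pairs: 2 of 15.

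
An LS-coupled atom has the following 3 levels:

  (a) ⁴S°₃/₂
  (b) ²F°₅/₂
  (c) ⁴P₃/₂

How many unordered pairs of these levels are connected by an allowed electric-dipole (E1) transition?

1

(a)–(b): forbidden (parity, ΔS, ΔL).
(a)–(c): allowed.
(b)–(c): forbidden (ΔS, ΔL).
Allowed pairs: 1 of 3.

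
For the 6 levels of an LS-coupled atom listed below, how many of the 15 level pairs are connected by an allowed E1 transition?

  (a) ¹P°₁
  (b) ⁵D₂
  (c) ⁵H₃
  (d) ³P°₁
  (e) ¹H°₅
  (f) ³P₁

1

(a)–(b): forbidden (ΔS).
(a)–(c): forbidden (ΔS, ΔL, ΔJ).
(a)–(d): forbidden (parity, ΔS).
(a)–(e): forbidden (parity, ΔL, ΔJ).
(a)–(f): forbidden (ΔS).
(b)–(c): forbidden (parity, ΔL).
(b)–(d): forbidden (ΔS).
(b)–(e): forbidden (ΔS, ΔL, ΔJ).
(b)–(f): forbidden (parity, ΔS).
(c)–(d): forbidden (ΔS, ΔL, ΔJ).
(c)–(e): forbidden (ΔS, ΔJ).
(c)–(f): forbidden (parity, ΔS, ΔL, ΔJ).
(d)–(e): forbidden (parity, ΔS, ΔL, ΔJ).
(d)–(f): allowed.
(e)–(f): forbidden (ΔS, ΔL, ΔJ).
Allowed pairs: 1 of 15.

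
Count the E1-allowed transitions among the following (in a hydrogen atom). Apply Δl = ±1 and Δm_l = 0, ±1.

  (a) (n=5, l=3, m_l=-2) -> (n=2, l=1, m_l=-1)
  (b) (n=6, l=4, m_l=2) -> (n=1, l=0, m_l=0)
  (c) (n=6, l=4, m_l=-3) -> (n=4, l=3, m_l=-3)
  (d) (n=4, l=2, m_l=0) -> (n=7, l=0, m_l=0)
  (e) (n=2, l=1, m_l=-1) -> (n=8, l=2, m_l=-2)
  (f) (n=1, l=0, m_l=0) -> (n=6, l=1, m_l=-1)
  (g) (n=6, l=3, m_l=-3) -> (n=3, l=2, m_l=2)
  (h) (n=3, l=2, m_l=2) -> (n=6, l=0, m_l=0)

(a) forbidden — Δl = -2 (E1 requires Δl = ±1)
(b) forbidden — Δl = -4 (E1 requires Δl = ±1); Δm_l = -2 (E1 requires Δm_l = 0, ±1)
(c) allowed
(d) forbidden — Δl = -2 (E1 requires Δl = ±1)
(e) allowed
(f) allowed
(g) forbidden — Δm_l = +5 (E1 requires Δm_l = 0, ±1)
(h) forbidden — Δl = -2 (E1 requires Δl = ±1); Δm_l = -2 (E1 requires Δm_l = 0, ±1)
Total allowed: 3 of 8.

3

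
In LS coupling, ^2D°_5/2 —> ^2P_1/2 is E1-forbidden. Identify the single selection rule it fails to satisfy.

Initial level: S=1/2, L=2, J=5/2, parity odd. Final level: S=1/2, L=1, J=1/2, parity even.
Parity must change: odd → even — satisfied.
ΔS = 0: S: 1/2 → 1/2 — satisfied.
ΔL = 0, ±1 (not L=0↔0): L: 2 → 1, ΔL = -1 — satisfied.
ΔJ = 0, ±1 (not J=0↔0): J: 5/2 → 1/2, ΔJ = -2 — violated.

the ΔJ = 0, ±1 rule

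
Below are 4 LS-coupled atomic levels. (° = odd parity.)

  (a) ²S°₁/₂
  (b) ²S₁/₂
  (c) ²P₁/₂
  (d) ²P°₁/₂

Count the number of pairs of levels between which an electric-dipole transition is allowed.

3

(a)–(b): forbidden (ΔL).
(a)–(c): allowed.
(a)–(d): forbidden (parity).
(b)–(c): forbidden (parity).
(b)–(d): allowed.
(c)–(d): allowed.
Allowed pairs: 3 of 6.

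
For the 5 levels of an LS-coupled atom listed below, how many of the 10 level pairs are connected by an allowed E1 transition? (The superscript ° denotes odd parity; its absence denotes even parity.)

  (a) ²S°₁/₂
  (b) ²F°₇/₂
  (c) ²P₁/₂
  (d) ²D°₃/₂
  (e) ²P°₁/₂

3

(a)–(b): forbidden (parity, ΔL, ΔJ).
(a)–(c): allowed.
(a)–(d): forbidden (parity, ΔL).
(a)–(e): forbidden (parity).
(b)–(c): forbidden (ΔL, ΔJ).
(b)–(d): forbidden (parity, ΔJ).
(b)–(e): forbidden (parity, ΔL, ΔJ).
(c)–(d): allowed.
(c)–(e): allowed.
(d)–(e): forbidden (parity).
Allowed pairs: 3 of 10.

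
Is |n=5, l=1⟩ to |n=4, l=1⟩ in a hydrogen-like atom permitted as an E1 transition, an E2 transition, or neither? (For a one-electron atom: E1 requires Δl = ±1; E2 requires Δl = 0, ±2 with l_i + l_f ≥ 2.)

E2

Δl = 1 − 1 = +0; l_i + l_f = 2.
E1 (Δl = ±1): not satisfied.
E2 (Δl = 0,±2, l_i+l_f ≥ 2): satisfied.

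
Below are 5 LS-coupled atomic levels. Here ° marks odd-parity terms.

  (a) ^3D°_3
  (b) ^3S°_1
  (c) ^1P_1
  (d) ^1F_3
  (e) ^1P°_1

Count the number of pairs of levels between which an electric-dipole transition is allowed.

(a)–(b): forbidden (parity, ΔL, ΔJ).
(a)–(c): forbidden (ΔS, ΔJ).
(a)–(d): forbidden (ΔS).
(a)–(e): forbidden (parity, ΔS, ΔJ).
(b)–(c): forbidden (ΔS).
(b)–(d): forbidden (ΔS, ΔL, ΔJ).
(b)–(e): forbidden (parity, ΔS).
(c)–(d): forbidden (parity, ΔL, ΔJ).
(c)–(e): allowed.
(d)–(e): forbidden (ΔL, ΔJ).
Allowed pairs: 1 of 10.

1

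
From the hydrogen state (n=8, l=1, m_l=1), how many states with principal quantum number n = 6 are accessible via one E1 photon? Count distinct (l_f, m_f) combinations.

4

E1 requires Δl = ±1, so l_f ∈ {0, 2}; with 0 ≤ l_f ≤ n_f−1 = 5, the allowed l_f values are {0, 2}.
For l_f = 0: m_f ∈ {m_i−1, m_i, m_i+1} ∩ [−0, 0] = {0} → 1 state.
For l_f = 2: m_f ∈ {m_i−1, m_i, m_i+1} ∩ [−2, 2] = {0, 1, 2} → 3 states.
Total: 4.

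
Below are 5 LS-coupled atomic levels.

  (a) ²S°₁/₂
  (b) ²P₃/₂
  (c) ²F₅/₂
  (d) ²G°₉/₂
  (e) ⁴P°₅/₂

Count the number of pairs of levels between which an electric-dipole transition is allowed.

1

(a)–(b): allowed.
(a)–(c): forbidden (ΔL, ΔJ).
(a)–(d): forbidden (parity, ΔL, ΔJ).
(a)–(e): forbidden (parity, ΔS, ΔJ).
(b)–(c): forbidden (parity, ΔL).
(b)–(d): forbidden (ΔL, ΔJ).
(b)–(e): forbidden (ΔS).
(c)–(d): forbidden (ΔJ).
(c)–(e): forbidden (ΔS, ΔL).
(d)–(e): forbidden (parity, ΔS, ΔL, ΔJ).
Allowed pairs: 1 of 10.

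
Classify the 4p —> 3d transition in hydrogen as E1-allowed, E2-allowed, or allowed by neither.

E1

Δl = 2 − 1 = +1; l_i + l_f = 3.
E1 (Δl = ±1): satisfied.
E2 (Δl = 0,±2, l_i+l_f ≥ 2): not satisfied.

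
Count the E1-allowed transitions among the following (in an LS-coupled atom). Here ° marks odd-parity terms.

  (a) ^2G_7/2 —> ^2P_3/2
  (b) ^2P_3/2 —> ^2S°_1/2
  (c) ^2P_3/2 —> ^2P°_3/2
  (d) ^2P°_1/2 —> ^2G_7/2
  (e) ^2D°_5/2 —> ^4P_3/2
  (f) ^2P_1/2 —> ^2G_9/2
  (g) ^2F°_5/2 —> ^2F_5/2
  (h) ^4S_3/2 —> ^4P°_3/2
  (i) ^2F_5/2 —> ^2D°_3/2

5

(a) forbidden (parity, ΔL, ΔJ fail)
(b) allowed
(c) allowed
(d) forbidden (ΔL, ΔJ fail)
(e) forbidden (ΔS fails)
(f) forbidden (parity, ΔL, ΔJ fail)
(g) allowed
(h) allowed
(i) allowed
Total allowed: 5 of 9.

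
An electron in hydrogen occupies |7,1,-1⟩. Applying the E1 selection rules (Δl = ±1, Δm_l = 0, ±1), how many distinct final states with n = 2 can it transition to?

1

E1 requires Δl = ±1, so l_f ∈ {0, 2}; with 0 ≤ l_f ≤ n_f−1 = 1, the allowed l_f values are {0}.
For l_f = 0: m_f ∈ {m_i−1, m_i, m_i+1} ∩ [−0, 0] = {0} → 1 state.
Total: 1.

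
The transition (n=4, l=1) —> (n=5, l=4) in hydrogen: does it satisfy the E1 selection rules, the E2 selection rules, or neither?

neither

Δl = 4 − 1 = +3; l_i + l_f = 5.
E1 (Δl = ±1): not satisfied.
E2 (Δl = 0,±2, l_i+l_f ≥ 2): not satisfied.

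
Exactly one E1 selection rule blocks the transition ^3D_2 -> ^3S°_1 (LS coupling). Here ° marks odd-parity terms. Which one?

ΔS = 0: S: 1 → 1 — passes.
ΔJ = 0, ±1 (not J=0↔0): J: 2 → 1, ΔJ = -1 — passes.
ΔL = 0, ±1 (not L=0↔0): L: 2 → 0, ΔL = -2 — fails.
Parity must change: even → odd — passes.

the ΔL = 0, ±1 rule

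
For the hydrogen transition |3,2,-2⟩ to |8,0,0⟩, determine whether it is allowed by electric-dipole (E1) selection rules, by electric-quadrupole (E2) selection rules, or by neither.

E2

Δl = 0 − 2 = -2; l_i + l_f = 2.
Δm_l = +2.
E1 (Δl = ±1, |Δm_l| ≤ 1): not satisfied.
E2 (Δl = 0,±2, l_i+l_f ≥ 2, |Δm_l| ≤ 2): satisfied.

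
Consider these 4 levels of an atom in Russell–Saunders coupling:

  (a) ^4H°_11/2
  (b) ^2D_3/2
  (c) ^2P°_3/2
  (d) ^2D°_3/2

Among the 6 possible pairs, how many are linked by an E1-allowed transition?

(a)–(b): forbidden (ΔS, ΔL, ΔJ).
(a)–(c): forbidden (parity, ΔS, ΔL, ΔJ).
(a)–(d): forbidden (parity, ΔS, ΔL, ΔJ).
(b)–(c): allowed.
(b)–(d): allowed.
(c)–(d): forbidden (parity).
Allowed pairs: 2 of 6.

2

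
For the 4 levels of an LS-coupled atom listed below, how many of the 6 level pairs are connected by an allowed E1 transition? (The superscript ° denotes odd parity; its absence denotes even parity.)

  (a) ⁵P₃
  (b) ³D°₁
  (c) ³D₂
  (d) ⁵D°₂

(a)–(b): forbidden (ΔS, ΔJ).
(a)–(c): forbidden (parity, ΔS).
(a)–(d): allowed.
(b)–(c): allowed.
(b)–(d): forbidden (parity, ΔS).
(c)–(d): forbidden (ΔS).
Allowed pairs: 2 of 6.

2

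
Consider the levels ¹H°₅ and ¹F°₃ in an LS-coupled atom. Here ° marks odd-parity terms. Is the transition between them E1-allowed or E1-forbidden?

forbidden

Initial level: S=0, L=5, J=5, parity odd. Final level: S=0, L=3, J=3, parity odd.
Parity must change: odd → odd — fails.
ΔS = 0: S: 0 → 0 — passes.
ΔL = 0, ±1 (not L=0↔0): L: 5 → 3, ΔL = -2 — fails.
ΔJ = 0, ±1 (not J=0↔0): J: 5 → 3, ΔJ = -2 — fails.
Rule(s) violated: parity, ΔL, ΔJ.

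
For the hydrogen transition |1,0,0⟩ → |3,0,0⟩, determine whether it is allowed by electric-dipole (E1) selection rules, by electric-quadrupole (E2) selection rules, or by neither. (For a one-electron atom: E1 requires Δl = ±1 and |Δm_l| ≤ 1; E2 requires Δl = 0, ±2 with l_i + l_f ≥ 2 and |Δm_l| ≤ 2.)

Δl = 0 − 0 = +0; l_i + l_f = 0.
Δm_l = +0.
E1 (Δl = ±1, |Δm_l| ≤ 1): not satisfied.
E2 (Δl = 0,±2, l_i+l_f ≥ 2, |Δm_l| ≤ 2): not satisfied.

neither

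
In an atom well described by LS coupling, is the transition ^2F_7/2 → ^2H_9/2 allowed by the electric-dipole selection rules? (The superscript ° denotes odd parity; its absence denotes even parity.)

forbidden

Parity must change: even → even — violated.
ΔS = 0: S: 1/2 → 1/2 — satisfied.
ΔL = 0, ±1 (not L=0↔0): L: 3 → 5, ΔL = +2 — violated.
ΔJ = 0, ±1 (not J=0↔0): J: 7/2 → 9/2, ΔJ = +1 — satisfied.
Rule(s) violated: parity, ΔL.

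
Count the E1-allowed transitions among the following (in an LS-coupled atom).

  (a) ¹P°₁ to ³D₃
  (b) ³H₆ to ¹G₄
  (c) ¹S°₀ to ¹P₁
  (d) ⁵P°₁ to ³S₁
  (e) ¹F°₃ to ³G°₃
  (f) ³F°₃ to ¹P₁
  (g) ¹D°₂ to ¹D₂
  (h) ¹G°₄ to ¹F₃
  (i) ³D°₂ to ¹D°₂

3

(a) forbidden (ΔS, ΔJ fail)
(b) forbidden (parity, ΔS, ΔJ fail)
(c) allowed
(d) forbidden (ΔS fails)
(e) forbidden (parity, ΔS fail)
(f) forbidden (ΔS, ΔL, ΔJ fail)
(g) allowed
(h) allowed
(i) forbidden (parity, ΔS fail)
Total allowed: 3 of 9.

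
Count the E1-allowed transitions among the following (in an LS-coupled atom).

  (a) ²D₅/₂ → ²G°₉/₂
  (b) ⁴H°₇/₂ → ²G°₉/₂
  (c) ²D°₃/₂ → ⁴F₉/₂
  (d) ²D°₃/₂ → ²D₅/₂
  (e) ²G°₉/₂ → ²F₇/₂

(a) forbidden (ΔL, ΔJ fail)
(b) forbidden (parity, ΔS fail)
(c) forbidden (ΔS, ΔJ fail)
(d) allowed
(e) allowed
Total allowed: 2 of 5.

2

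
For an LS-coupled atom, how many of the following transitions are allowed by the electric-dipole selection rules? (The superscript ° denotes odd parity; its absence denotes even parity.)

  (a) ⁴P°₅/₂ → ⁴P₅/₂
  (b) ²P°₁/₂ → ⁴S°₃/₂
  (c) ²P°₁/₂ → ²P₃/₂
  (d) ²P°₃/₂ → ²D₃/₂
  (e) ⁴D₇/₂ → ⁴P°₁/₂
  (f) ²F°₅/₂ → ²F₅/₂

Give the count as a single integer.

(a) allowed
(b) forbidden (parity, ΔS fail)
(c) allowed
(d) allowed
(e) forbidden (ΔJ fails)
(f) allowed
Total allowed: 4 of 6.

4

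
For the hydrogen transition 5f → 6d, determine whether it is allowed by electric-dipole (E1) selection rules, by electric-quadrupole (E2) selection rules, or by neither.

E1

Δl = 2 − 3 = -1; l_i + l_f = 5.
E1 (Δl = ±1): satisfied.
E2 (Δl = 0,±2, l_i+l_f ≥ 2): not satisfied.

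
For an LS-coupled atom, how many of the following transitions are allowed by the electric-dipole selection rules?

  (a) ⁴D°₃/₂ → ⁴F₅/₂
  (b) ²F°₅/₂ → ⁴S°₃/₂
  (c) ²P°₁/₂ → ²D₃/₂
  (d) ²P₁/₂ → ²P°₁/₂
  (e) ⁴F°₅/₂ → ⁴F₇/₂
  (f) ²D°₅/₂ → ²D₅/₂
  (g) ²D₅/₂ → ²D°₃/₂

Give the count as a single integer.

(a) allowed
(b) forbidden (parity, ΔS, ΔL fail)
(c) allowed
(d) allowed
(e) allowed
(f) allowed
(g) allowed
Total allowed: 6 of 7.

6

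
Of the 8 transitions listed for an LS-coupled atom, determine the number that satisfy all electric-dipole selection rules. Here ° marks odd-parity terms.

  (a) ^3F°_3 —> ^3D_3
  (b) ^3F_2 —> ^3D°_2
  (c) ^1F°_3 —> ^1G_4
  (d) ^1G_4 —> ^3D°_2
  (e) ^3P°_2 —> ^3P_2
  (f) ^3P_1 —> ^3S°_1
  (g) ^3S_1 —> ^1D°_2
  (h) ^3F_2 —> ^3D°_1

(a) allowed
(b) allowed
(c) allowed
(d) forbidden (ΔS, ΔL, ΔJ fail)
(e) allowed
(f) allowed
(g) forbidden (ΔS, ΔL fail)
(h) allowed
Total allowed: 6 of 8.

6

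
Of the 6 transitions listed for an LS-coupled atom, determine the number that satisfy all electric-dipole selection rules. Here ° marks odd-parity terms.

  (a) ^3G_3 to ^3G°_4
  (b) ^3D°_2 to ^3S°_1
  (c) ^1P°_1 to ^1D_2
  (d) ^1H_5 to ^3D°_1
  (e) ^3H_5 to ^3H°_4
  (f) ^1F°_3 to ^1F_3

(a) allowed
(b) forbidden (parity, ΔL fail)
(c) allowed
(d) forbidden (ΔS, ΔL, ΔJ fail)
(e) allowed
(f) allowed
Total allowed: 4 of 6.

4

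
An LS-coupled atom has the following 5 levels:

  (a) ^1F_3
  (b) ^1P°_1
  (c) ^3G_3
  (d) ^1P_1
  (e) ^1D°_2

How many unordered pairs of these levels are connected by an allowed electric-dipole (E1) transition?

(a)–(b): forbidden (ΔL, ΔJ).
(a)–(c): forbidden (parity, ΔS).
(a)–(d): forbidden (parity, ΔL, ΔJ).
(a)–(e): allowed.
(b)–(c): forbidden (ΔS, ΔL, ΔJ).
(b)–(d): allowed.
(b)–(e): forbidden (parity).
(c)–(d): forbidden (parity, ΔS, ΔL, ΔJ).
(c)–(e): forbidden (ΔS, ΔL).
(d)–(e): allowed.
Allowed pairs: 3 of 10.

3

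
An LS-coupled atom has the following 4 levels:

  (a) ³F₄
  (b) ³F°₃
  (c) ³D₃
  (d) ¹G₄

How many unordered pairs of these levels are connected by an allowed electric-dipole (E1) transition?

(a)–(b): allowed.
(a)–(c): forbidden (parity).
(a)–(d): forbidden (parity, ΔS).
(b)–(c): allowed.
(b)–(d): forbidden (ΔS).
(c)–(d): forbidden (parity, ΔS, ΔL).
Allowed pairs: 2 of 6.

2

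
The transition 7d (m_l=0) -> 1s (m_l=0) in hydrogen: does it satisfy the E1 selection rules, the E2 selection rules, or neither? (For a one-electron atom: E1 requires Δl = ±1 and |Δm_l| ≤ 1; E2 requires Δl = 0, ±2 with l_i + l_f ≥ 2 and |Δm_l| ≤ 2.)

Δl = 0 − 2 = -2; l_i + l_f = 2.
Δm_l = +0.
E1 (Δl = ±1, |Δm_l| ≤ 1): not satisfied.
E2 (Δl = 0,±2, l_i+l_f ≥ 2, |Δm_l| ≤ 2): satisfied.

E2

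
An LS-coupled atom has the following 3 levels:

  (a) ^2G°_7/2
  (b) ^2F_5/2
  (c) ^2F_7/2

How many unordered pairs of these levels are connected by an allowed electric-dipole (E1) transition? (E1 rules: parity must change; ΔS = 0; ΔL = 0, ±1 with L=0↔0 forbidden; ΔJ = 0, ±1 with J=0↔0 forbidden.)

(a)–(b): allowed.
(a)–(c): allowed.
(b)–(c): forbidden (parity).
Allowed pairs: 2 of 3.

2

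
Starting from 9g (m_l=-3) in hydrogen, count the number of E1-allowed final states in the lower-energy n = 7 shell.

E1 requires Δl = ±1, so l_f ∈ {3, 5}; with 0 ≤ l_f ≤ n_f−1 = 6, the allowed l_f values are {3, 5}.
For l_f = 3: m_f ∈ {m_i−1, m_i, m_i+1} ∩ [−3, 3] = {-3, -2} → 2 states.
For l_f = 5: m_f ∈ {m_i−1, m_i, m_i+1} ∩ [−5, 5] = {-4, -3, -2} → 3 states.
Total: 5.

5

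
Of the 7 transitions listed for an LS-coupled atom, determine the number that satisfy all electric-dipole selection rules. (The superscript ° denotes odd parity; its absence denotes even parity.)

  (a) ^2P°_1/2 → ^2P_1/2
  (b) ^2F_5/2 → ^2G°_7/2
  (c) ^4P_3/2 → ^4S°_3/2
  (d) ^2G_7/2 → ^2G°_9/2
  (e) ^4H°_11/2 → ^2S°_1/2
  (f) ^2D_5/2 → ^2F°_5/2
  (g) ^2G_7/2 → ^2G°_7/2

(a) allowed
(b) allowed
(c) allowed
(d) allowed
(e) forbidden (parity, ΔS, ΔL, ΔJ fail)
(f) allowed
(g) allowed
Total allowed: 6 of 7.

6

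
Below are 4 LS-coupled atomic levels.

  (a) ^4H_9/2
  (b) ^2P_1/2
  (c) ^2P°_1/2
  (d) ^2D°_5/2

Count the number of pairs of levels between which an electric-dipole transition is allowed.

1

(a)–(b): forbidden (parity, ΔS, ΔL, ΔJ).
(a)–(c): forbidden (ΔS, ΔL, ΔJ).
(a)–(d): forbidden (ΔS, ΔL, ΔJ).
(b)–(c): allowed.
(b)–(d): forbidden (ΔJ).
(c)–(d): forbidden (parity, ΔJ).
Allowed pairs: 1 of 6.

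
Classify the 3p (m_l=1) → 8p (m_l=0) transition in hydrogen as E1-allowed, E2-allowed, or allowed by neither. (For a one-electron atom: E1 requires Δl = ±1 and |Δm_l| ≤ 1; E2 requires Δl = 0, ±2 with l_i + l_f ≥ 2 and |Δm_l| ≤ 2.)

E2

Δl = 1 − 1 = +0; l_i + l_f = 2.
Δm_l = -1.
E1 (Δl = ±1, |Δm_l| ≤ 1): not satisfied.
E2 (Δl = 0,±2, l_i+l_f ≥ 2, |Δm_l| ≤ 2): satisfied.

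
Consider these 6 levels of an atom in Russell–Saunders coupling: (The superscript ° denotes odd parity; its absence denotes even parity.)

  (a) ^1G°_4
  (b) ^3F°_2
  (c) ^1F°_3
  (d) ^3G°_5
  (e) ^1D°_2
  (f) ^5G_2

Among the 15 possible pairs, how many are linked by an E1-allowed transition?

(a)–(b): forbidden (parity, ΔS, ΔJ).
(a)–(c): forbidden (parity).
(a)–(d): forbidden (parity, ΔS).
(a)–(e): forbidden (parity, ΔL, ΔJ).
(a)–(f): forbidden (ΔS, ΔJ).
(b)–(c): forbidden (parity, ΔS).
(b)–(d): forbidden (parity, ΔJ).
(b)–(e): forbidden (parity, ΔS).
(b)–(f): forbidden (ΔS).
(c)–(d): forbidden (parity, ΔS, ΔJ).
(c)–(e): forbidden (parity).
(c)–(f): forbidden (ΔS).
(d)–(e): forbidden (parity, ΔS, ΔL, ΔJ).
(d)–(f): forbidden (ΔS, ΔJ).
(e)–(f): forbidden (ΔS, ΔL).
Allowed pairs: 0 of 15.

0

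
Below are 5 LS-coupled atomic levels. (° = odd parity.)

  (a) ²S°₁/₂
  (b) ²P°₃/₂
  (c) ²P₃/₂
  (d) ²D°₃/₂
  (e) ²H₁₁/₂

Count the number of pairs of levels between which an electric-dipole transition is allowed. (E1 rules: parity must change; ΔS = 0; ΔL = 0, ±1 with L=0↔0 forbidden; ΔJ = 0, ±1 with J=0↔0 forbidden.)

3

(a)–(b): forbidden (parity).
(a)–(c): allowed.
(a)–(d): forbidden (parity, ΔL).
(a)–(e): forbidden (ΔL, ΔJ).
(b)–(c): allowed.
(b)–(d): forbidden (parity).
(b)–(e): forbidden (ΔL, ΔJ).
(c)–(d): allowed.
(c)–(e): forbidden (parity, ΔL, ΔJ).
(d)–(e): forbidden (ΔL, ΔJ).
Allowed pairs: 3 of 10.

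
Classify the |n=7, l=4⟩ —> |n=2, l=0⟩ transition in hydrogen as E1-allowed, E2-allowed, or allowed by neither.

neither

Δl = 0 − 4 = -4; l_i + l_f = 4.
E1 (Δl = ±1): not satisfied.
E2 (Δl = 0,±2, l_i+l_f ≥ 2): not satisfied.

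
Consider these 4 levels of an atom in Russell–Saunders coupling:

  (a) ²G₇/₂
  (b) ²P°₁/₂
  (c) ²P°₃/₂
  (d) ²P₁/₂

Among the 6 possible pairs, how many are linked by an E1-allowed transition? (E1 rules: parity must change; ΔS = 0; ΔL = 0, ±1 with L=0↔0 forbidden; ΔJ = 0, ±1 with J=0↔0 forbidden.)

2

(a)–(b): forbidden (ΔL, ΔJ).
(a)–(c): forbidden (ΔL, ΔJ).
(a)–(d): forbidden (parity, ΔL, ΔJ).
(b)–(c): forbidden (parity).
(b)–(d): allowed.
(c)–(d): allowed.
Allowed pairs: 2 of 6.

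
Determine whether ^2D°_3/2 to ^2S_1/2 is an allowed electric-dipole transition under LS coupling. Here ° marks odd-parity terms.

Parity must change: odd → even — passes.
ΔS = 0: S: 1/2 → 1/2 — passes.
ΔL = 0, ±1 (not L=0↔0): L: 2 → 0, ΔL = -2 — fails.
ΔJ = 0, ±1 (not J=0↔0): J: 3/2 → 1/2, ΔJ = -1 — passes.
Rule(s) violated: ΔL.

forbidden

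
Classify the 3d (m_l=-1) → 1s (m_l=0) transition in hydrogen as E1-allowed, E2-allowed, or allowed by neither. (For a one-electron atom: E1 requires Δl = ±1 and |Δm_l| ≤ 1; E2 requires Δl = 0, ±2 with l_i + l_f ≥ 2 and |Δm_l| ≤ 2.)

Δl = 0 − 2 = -2; l_i + l_f = 2.
Δm_l = +1.
E1 (Δl = ±1, |Δm_l| ≤ 1): not satisfied.
E2 (Δl = 0,±2, l_i+l_f ≥ 2, |Δm_l| ≤ 2): satisfied.

E2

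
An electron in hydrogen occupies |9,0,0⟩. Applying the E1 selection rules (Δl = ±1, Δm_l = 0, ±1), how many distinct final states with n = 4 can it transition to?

E1 requires Δl = ±1, so l_f ∈ {-1, 1}; with 0 ≤ l_f ≤ n_f−1 = 3, the allowed l_f values are {1}.
For l_f = 1: m_f ∈ {m_i−1, m_i, m_i+1} ∩ [−1, 1] = {-1, 0, 1} → 3 states.
Total: 3.

3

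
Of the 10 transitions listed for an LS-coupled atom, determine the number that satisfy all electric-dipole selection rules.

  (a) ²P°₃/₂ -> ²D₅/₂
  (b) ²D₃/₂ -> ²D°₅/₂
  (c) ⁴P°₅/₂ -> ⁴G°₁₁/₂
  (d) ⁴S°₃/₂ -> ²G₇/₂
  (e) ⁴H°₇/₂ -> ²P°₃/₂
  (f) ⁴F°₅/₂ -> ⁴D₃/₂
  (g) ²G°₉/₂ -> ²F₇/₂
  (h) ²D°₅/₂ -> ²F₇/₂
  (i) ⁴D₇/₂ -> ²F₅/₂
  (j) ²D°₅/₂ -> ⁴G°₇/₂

(a) allowed
(b) allowed
(c) forbidden (parity, ΔL, ΔJ fail)
(d) forbidden (ΔS, ΔL, ΔJ fail)
(e) forbidden (parity, ΔS, ΔL, ΔJ fail)
(f) allowed
(g) allowed
(h) allowed
(i) forbidden (parity, ΔS fail)
(j) forbidden (parity, ΔS, ΔL fail)
Total allowed: 5 of 10.

5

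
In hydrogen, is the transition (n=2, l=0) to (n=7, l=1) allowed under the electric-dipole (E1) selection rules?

allowed

l: 0 → 1 (Δl = +1). Δl = ±1 passes.
All E1 selection rules are satisfied.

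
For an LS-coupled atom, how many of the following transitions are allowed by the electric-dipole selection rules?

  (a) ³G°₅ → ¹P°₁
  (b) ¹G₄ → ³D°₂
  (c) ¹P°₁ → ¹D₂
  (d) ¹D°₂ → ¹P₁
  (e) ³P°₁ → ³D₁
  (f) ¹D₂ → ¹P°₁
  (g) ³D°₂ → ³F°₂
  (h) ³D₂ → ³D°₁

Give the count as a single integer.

(a) forbidden (parity, ΔS, ΔL, ΔJ fail)
(b) forbidden (ΔS, ΔL, ΔJ fail)
(c) allowed
(d) allowed
(e) allowed
(f) allowed
(g) forbidden (parity fails)
(h) allowed
Total allowed: 5 of 8.

5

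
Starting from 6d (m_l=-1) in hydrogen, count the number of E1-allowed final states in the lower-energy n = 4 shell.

5

E1 requires Δl = ±1, so l_f ∈ {1, 3}; with 0 ≤ l_f ≤ n_f−1 = 3, the allowed l_f values are {1, 3}.
For l_f = 1: m_f ∈ {m_i−1, m_i, m_i+1} ∩ [−1, 1] = {-1, 0} → 2 states.
For l_f = 3: m_f ∈ {m_i−1, m_i, m_i+1} ∩ [−3, 3] = {-2, -1, 0} → 3 states.
Total: 5.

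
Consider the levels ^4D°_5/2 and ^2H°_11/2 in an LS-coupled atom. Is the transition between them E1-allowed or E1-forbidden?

forbidden

Parity must change: odd → odd — fails.
ΔS = 0: S: 3/2 → 1/2 — fails.
ΔL = 0, ±1 (not L=0↔0): L: 2 → 5, ΔL = +3 — fails.
ΔJ = 0, ±1 (not J=0↔0): J: 5/2 → 11/2, ΔJ = +3 — fails.
Rule(s) violated: parity, ΔS, ΔL, ΔJ.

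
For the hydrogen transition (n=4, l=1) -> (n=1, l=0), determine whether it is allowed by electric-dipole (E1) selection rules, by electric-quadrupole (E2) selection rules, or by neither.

Δl = 0 − 1 = -1; l_i + l_f = 1.
E1 (Δl = ±1): satisfied.
E2 (Δl = 0,±2, l_i+l_f ≥ 2): not satisfied.

E1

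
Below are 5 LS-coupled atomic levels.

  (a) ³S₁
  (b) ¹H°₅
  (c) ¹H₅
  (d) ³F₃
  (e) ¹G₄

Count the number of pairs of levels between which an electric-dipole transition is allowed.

2

(a)–(b): forbidden (ΔS, ΔL, ΔJ).
(a)–(c): forbidden (parity, ΔS, ΔL, ΔJ).
(a)–(d): forbidden (parity, ΔL, ΔJ).
(a)–(e): forbidden (parity, ΔS, ΔL, ΔJ).
(b)–(c): allowed.
(b)–(d): forbidden (ΔS, ΔL, ΔJ).
(b)–(e): allowed.
(c)–(d): forbidden (parity, ΔS, ΔL, ΔJ).
(c)–(e): forbidden (parity).
(d)–(e): forbidden (parity, ΔS).
Allowed pairs: 2 of 10.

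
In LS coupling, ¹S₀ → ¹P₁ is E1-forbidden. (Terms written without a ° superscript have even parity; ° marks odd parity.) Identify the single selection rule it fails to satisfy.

parity

Parity must change: even → even — violated.
ΔS = 0: S: 0 → 0 — satisfied.
ΔL = 0, ±1 (not L=0↔0): L: 0 → 1, ΔL = +1 — satisfied.
ΔJ = 0, ±1 (not J=0↔0): J: 0 → 1, ΔJ = +1 — satisfied.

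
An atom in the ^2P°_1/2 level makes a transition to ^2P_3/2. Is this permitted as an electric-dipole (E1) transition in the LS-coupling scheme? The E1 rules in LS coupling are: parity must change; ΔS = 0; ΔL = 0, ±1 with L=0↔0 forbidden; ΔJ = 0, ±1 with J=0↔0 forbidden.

Parity must change: odd → even — ok.
ΔL = 0, ±1 (not L=0↔0): L: 1 → 1, ΔL = +0 — ok.
ΔS = 0: S: 1/2 → 1/2 — ok.
ΔJ = 0, ±1 (not J=0↔0): J: 1/2 → 3/2, ΔJ = +1 — ok.
All four E1 rules are satisfied.

allowed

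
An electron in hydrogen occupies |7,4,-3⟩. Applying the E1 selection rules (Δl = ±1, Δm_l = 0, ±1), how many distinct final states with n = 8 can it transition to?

5

E1 requires Δl = ±1, so l_f ∈ {3, 5}; with 0 ≤ l_f ≤ n_f−1 = 7, the allowed l_f values are {3, 5}.
For l_f = 3: m_f ∈ {m_i−1, m_i, m_i+1} ∩ [−3, 3] = {-3, -2} → 2 states.
For l_f = 5: m_f ∈ {m_i−1, m_i, m_i+1} ∩ [−5, 5] = {-4, -3, -2} → 3 states.
Total: 5.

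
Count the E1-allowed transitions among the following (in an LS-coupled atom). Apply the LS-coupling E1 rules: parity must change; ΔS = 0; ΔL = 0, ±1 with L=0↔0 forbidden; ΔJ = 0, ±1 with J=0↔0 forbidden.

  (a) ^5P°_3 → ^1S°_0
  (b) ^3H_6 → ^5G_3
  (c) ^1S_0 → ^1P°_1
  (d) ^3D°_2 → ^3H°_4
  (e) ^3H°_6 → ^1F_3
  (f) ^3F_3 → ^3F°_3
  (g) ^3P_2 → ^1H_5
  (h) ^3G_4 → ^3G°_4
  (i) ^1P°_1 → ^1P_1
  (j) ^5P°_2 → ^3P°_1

(a) forbidden (parity, ΔS, ΔJ fail)
(b) forbidden (parity, ΔS, ΔJ fail)
(c) allowed
(d) forbidden (parity, ΔL, ΔJ fail)
(e) forbidden (ΔS, ΔL, ΔJ fail)
(f) allowed
(g) forbidden (parity, ΔS, ΔL, ΔJ fail)
(h) allowed
(i) allowed
(j) forbidden (parity, ΔS fail)
Total allowed: 4 of 10.

4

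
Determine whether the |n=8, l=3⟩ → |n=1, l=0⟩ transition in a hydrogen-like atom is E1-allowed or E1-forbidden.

Δl = 0 − 3 = -3; the E1 rule Δl = ±1 is ✗.
The transition is electric-dipole forbidden.

forbidden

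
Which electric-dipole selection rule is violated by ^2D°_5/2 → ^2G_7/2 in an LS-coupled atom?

the ΔL = 0, ±1 rule

Reading off the term symbols: S 1/2→1/2, L 2→4, J 5/2→7/2, parity odd→even.
Parity must change: odd → even — ✓.
ΔS = 0: S: 1/2 → 1/2 — ✓.
ΔL = 0, ±1 (not L=0↔0): L: 2 → 4, ΔL = +2 — ✗.
ΔJ = 0, ±1 (not J=0↔0): J: 5/2 → 7/2, ΔJ = +1 — ✓.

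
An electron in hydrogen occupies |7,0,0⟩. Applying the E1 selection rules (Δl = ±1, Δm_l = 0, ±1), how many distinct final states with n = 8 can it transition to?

3

E1 requires Δl = ±1, so l_f ∈ {-1, 1}; with 0 ≤ l_f ≤ n_f−1 = 7, the allowed l_f values are {1}.
For l_f = 1: m_f ∈ {m_i−1, m_i, m_i+1} ∩ [−1, 1] = {-1, 0, 1} → 3 states.
Total: 3.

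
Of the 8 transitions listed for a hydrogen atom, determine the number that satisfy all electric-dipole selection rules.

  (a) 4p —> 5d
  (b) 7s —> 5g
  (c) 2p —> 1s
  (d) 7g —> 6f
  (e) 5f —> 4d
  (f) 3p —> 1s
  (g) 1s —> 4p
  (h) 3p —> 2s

(a) allowed
(b) forbidden — Δl = +4 (E1 requires Δl = ±1)
(c) allowed
(d) allowed
(e) allowed
(f) allowed
(g) allowed
(h) allowed
Total allowed: 7 of 8.

7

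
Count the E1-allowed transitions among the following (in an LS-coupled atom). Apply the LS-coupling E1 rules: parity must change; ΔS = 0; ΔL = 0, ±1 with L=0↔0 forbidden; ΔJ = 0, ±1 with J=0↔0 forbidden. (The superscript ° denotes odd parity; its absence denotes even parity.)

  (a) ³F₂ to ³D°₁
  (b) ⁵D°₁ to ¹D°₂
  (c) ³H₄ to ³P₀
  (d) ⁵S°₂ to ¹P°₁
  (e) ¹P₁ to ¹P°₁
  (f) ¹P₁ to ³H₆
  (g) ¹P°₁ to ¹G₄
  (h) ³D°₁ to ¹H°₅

(a) allowed
(b) forbidden (parity, ΔS fail)
(c) forbidden (parity, ΔL, ΔJ fail)
(d) forbidden (parity, ΔS fail)
(e) allowed
(f) forbidden (parity, ΔS, ΔL, ΔJ fail)
(g) forbidden (ΔL, ΔJ fail)
(h) forbidden (parity, ΔS, ΔL, ΔJ fail)
Total allowed: 2 of 8.

2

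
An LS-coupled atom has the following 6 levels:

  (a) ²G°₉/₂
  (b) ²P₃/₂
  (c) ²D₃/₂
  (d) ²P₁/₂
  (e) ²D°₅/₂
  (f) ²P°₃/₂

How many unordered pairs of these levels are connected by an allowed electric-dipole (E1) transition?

5

(a)–(b): forbidden (ΔL, ΔJ).
(a)–(c): forbidden (ΔL, ΔJ).
(a)–(d): forbidden (ΔL, ΔJ).
(a)–(e): forbidden (parity, ΔL, ΔJ).
(a)–(f): forbidden (parity, ΔL, ΔJ).
(b)–(c): forbidden (parity).
(b)–(d): forbidden (parity).
(b)–(e): allowed.
(b)–(f): allowed.
(c)–(d): forbidden (parity).
(c)–(e): allowed.
(c)–(f): allowed.
(d)–(e): forbidden (ΔJ).
(d)–(f): allowed.
(e)–(f): forbidden (parity).
Allowed pairs: 5 of 15.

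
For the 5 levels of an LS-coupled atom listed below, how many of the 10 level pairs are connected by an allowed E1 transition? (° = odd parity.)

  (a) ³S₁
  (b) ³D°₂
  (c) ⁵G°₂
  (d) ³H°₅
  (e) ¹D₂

0

(a)–(b): forbidden (ΔL).
(a)–(c): forbidden (ΔS, ΔL).
(a)–(d): forbidden (ΔL, ΔJ).
(a)–(e): forbidden (parity, ΔS, ΔL).
(b)–(c): forbidden (parity, ΔS, ΔL).
(b)–(d): forbidden (parity, ΔL, ΔJ).
(b)–(e): forbidden (ΔS).
(c)–(d): forbidden (parity, ΔS, ΔJ).
(c)–(e): forbidden (ΔS, ΔL).
(d)–(e): forbidden (ΔS, ΔL, ΔJ).
Allowed pairs: 0 of 10.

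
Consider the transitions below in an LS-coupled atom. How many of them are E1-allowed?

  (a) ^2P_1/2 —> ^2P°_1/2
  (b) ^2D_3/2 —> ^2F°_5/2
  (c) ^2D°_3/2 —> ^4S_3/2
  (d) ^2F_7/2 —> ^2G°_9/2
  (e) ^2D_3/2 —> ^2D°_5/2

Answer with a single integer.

(a) allowed
(b) allowed
(c) forbidden (ΔS, ΔL fail)
(d) allowed
(e) allowed
Total allowed: 4 of 5.

4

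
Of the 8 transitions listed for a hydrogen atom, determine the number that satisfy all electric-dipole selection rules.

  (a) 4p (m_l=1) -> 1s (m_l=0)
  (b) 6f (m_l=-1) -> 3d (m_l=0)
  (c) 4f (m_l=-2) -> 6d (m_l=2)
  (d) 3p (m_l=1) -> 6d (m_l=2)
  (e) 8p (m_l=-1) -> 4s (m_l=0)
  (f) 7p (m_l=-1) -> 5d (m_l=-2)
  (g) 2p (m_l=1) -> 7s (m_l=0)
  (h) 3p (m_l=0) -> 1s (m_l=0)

7

(a) allowed
(b) allowed
(c) forbidden — Δm_l = +4 (E1 requires Δm_l = 0, ±1)
(d) allowed
(e) allowed
(f) allowed
(g) allowed
(h) allowed
Total allowed: 7 of 8.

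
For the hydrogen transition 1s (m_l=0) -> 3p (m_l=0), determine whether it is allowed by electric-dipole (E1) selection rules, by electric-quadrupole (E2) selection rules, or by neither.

E1

Δl = 1 − 0 = +1; l_i + l_f = 1.
Δm_l = +0.
E1 (Δl = ±1, |Δm_l| ≤ 1): satisfied.
E2 (Δl = 0,±2, l_i+l_f ≥ 2, |Δm_l| ≤ 2): not satisfied.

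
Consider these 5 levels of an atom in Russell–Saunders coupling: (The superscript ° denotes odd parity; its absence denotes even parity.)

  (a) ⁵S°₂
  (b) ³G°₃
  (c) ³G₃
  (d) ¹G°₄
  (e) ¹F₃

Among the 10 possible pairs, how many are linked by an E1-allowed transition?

2

(a)–(b): forbidden (parity, ΔS, ΔL).
(a)–(c): forbidden (ΔS, ΔL).
(a)–(d): forbidden (parity, ΔS, ΔL, ΔJ).
(a)–(e): forbidden (ΔS, ΔL).
(b)–(c): allowed.
(b)–(d): forbidden (parity, ΔS).
(b)–(e): forbidden (ΔS).
(c)–(d): forbidden (ΔS).
(c)–(e): forbidden (parity, ΔS).
(d)–(e): allowed.
Allowed pairs: 2 of 10.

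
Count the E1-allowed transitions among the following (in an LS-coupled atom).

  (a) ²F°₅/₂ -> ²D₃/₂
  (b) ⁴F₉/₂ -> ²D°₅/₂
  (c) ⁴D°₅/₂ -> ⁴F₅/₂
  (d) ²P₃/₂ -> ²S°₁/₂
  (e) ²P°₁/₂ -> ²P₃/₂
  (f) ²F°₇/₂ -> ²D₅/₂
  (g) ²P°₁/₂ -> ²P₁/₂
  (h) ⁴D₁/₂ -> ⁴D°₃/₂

(a) allowed
(b) forbidden (ΔS, ΔJ fail)
(c) allowed
(d) allowed
(e) allowed
(f) allowed
(g) allowed
(h) allowed
Total allowed: 7 of 8.

7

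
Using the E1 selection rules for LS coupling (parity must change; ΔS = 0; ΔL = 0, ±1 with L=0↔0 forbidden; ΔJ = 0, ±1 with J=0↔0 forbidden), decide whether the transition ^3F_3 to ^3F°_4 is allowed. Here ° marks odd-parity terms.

allowed

Parity must change: even → odd — satisfied.
ΔS = 0: S: 1 → 1 — satisfied.
ΔL = 0, ±1 (not L=0↔0): L: 3 → 3, ΔL = +0 — satisfied.
ΔJ = 0, ±1 (not J=0↔0): J: 3 → 4, ΔJ = +1 — satisfied.
All four E1 rules are satisfied.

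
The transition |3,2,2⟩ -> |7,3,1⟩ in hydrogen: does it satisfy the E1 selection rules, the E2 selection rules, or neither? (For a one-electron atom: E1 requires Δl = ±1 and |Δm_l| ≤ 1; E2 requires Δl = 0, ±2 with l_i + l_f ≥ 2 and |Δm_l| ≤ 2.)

Δl = 3 − 2 = +1; l_i + l_f = 5.
Δm_l = -1.
E1 (Δl = ±1, |Δm_l| ≤ 1): satisfied.
E2 (Δl = 0,±2, l_i+l_f ≥ 2, |Δm_l| ≤ 2): not satisfied.

E1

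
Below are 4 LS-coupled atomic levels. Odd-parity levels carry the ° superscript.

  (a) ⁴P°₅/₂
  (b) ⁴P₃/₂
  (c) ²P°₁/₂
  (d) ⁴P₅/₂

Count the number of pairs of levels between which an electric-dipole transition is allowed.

(a)–(b): allowed.
(a)–(c): forbidden (parity, ΔS, ΔJ).
(a)–(d): allowed.
(b)–(c): forbidden (ΔS).
(b)–(d): forbidden (parity).
(c)–(d): forbidden (ΔS, ΔJ).
Allowed pairs: 2 of 6.

2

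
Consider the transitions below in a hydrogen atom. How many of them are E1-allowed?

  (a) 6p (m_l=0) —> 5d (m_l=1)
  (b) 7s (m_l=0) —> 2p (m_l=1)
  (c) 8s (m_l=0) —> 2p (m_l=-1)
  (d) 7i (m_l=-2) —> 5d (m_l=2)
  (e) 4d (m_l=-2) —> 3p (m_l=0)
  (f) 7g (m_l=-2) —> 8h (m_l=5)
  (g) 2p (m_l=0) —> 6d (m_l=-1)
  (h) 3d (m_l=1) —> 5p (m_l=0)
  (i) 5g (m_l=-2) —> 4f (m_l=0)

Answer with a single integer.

5

(a) allowed
(b) allowed
(c) allowed
(d) forbidden — Δl = -4 (E1 requires Δl = ±1); Δm_l = +4 (E1 requires Δm_l = 0, ±1)
(e) forbidden — Δm_l = +2 (E1 requires Δm_l = 0, ±1)
(f) forbidden — Δm_l = +7 (E1 requires Δm_l = 0, ±1)
(g) allowed
(h) allowed
(i) forbidden — Δm_l = +2 (E1 requires Δm_l = 0, ±1)
Total allowed: 5 of 9.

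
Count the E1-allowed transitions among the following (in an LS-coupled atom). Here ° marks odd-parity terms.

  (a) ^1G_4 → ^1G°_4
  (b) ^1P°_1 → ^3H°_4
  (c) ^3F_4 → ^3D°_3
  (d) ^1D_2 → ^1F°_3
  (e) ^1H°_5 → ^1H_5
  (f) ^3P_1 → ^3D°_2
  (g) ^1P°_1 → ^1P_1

6

(a) allowed
(b) forbidden (parity, ΔS, ΔL, ΔJ fail)
(c) allowed
(d) allowed
(e) allowed
(f) allowed
(g) allowed
Total allowed: 6 of 7.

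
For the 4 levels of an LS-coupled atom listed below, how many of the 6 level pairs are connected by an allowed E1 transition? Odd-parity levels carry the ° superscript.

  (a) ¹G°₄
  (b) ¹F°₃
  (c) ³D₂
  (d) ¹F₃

(a)–(b): forbidden (parity).
(a)–(c): forbidden (ΔS, ΔL, ΔJ).
(a)–(d): allowed.
(b)–(c): forbidden (ΔS).
(b)–(d): allowed.
(c)–(d): forbidden (parity, ΔS).
Allowed pairs: 2 of 6.

2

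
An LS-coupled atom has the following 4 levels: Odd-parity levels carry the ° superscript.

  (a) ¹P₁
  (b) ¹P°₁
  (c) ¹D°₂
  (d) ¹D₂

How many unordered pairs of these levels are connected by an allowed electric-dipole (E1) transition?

(a)–(b): allowed.
(a)–(c): allowed.
(a)–(d): forbidden (parity).
(b)–(c): forbidden (parity).
(b)–(d): allowed.
(c)–(d): allowed.
Allowed pairs: 4 of 6.

4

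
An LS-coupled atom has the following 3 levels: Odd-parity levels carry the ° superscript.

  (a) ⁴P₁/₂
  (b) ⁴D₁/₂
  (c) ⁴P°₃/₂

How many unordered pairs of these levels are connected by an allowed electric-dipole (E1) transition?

2

(a)–(b): forbidden (parity).
(a)–(c): allowed.
(b)–(c): allowed.
Allowed pairs: 2 of 3.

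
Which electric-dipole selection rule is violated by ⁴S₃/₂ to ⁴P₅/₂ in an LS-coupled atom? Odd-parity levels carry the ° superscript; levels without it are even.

parity

ΔL = 0, ±1 (not L=0↔0): L: 0 → 1, ΔL = +1 — ok.
ΔJ = 0, ±1 (not J=0↔0): J: 3/2 → 5/2, ΔJ = +1 — ok.
Parity must change: even → even — fails.
ΔS = 0: S: 3/2 → 3/2 — ok.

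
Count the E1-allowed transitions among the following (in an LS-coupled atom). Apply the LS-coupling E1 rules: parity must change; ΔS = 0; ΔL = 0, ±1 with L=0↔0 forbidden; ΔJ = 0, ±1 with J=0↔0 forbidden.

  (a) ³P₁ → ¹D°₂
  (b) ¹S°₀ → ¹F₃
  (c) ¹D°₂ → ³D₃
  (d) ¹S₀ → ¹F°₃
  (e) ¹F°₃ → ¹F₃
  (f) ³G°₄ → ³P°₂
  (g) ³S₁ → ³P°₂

(a) forbidden (ΔS fails)
(b) forbidden (ΔL, ΔJ fail)
(c) forbidden (ΔS fails)
(d) forbidden (ΔL, ΔJ fail)
(e) allowed
(f) forbidden (parity, ΔL, ΔJ fail)
(g) allowed
Total allowed: 2 of 7.

2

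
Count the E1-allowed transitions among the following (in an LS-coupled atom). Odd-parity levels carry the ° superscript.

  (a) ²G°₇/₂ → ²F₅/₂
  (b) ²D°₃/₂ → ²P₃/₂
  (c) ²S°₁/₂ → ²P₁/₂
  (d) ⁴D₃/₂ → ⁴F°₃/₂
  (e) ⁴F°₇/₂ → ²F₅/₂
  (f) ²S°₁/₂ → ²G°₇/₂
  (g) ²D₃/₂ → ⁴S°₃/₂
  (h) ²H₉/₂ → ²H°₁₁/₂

(a) allowed
(b) allowed
(c) allowed
(d) allowed
(e) forbidden (ΔS fails)
(f) forbidden (parity, ΔL, ΔJ fail)
(g) forbidden (ΔS, ΔL fail)
(h) allowed
Total allowed: 5 of 8.

5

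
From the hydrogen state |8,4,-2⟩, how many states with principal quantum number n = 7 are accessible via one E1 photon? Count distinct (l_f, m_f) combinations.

6

E1 requires Δl = ±1, so l_f ∈ {3, 5}; with 0 ≤ l_f ≤ n_f−1 = 6, the allowed l_f values are {3, 5}.
For l_f = 3: m_f ∈ {m_i−1, m_i, m_i+1} ∩ [−3, 3] = {-3, -2, -1} → 3 states.
For l_f = 5: m_f ∈ {m_i−1, m_i, m_i+1} ∩ [−5, 5] = {-3, -2, -1} → 3 states.
Total: 6.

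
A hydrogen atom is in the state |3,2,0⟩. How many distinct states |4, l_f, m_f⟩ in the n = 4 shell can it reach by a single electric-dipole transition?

6

E1 requires Δl = ±1, so l_f ∈ {1, 3}; with 0 ≤ l_f ≤ n_f−1 = 3, the allowed l_f values are {1, 3}.
For l_f = 1: m_f ∈ {m_i−1, m_i, m_i+1} ∩ [−1, 1] = {-1, 0, 1} → 3 states.
For l_f = 3: m_f ∈ {m_i−1, m_i, m_i+1} ∩ [−3, 3] = {-1, 0, 1} → 3 states.
Total: 6.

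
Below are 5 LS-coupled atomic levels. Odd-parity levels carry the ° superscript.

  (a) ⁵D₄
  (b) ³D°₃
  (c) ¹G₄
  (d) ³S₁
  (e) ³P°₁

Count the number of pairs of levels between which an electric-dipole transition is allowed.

1

(a)–(b): forbidden (ΔS).
(a)–(c): forbidden (parity, ΔS, ΔL).
(a)–(d): forbidden (parity, ΔS, ΔL, ΔJ).
(a)–(e): forbidden (ΔS, ΔJ).
(b)–(c): forbidden (ΔS, ΔL).
(b)–(d): forbidden (ΔL, ΔJ).
(b)–(e): forbidden (parity, ΔJ).
(c)–(d): forbidden (parity, ΔS, ΔL, ΔJ).
(c)–(e): forbidden (ΔS, ΔL, ΔJ).
(d)–(e): allowed.
Allowed pairs: 1 of 10.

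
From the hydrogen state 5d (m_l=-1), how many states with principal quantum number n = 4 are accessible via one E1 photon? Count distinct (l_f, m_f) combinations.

5

E1 requires Δl = ±1, so l_f ∈ {1, 3}; with 0 ≤ l_f ≤ n_f−1 = 3, the allowed l_f values are {1, 3}.
For l_f = 1: m_f ∈ {m_i−1, m_i, m_i+1} ∩ [−1, 1] = {-1, 0} → 2 states.
For l_f = 3: m_f ∈ {m_i−1, m_i, m_i+1} ∩ [−3, 3] = {-2, -1, 0} → 3 states.
Total: 5.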